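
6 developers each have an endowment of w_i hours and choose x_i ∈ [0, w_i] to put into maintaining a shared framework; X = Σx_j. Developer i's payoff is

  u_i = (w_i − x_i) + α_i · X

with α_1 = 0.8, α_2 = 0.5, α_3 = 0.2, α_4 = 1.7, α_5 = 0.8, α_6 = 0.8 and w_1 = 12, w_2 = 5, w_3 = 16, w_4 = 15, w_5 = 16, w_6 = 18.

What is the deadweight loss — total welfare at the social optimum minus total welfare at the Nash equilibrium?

∂u_i/∂x_i = α_i − 1, so developer i contributes w_i if α_i > 1, else 0.
α_i > 1 for i ∈ {4}; NE contributions (0, 0, 0, 15, 0, 0), X = 15.
W^NE = Σw_i − X^NE + (Σα_i)·X^NE = 82 + 3.8·15 = 139.
Planner: ∂(Σu_j)/∂x_i = Σα_j − 1 = 3.8 > 0, so everyone contributes w_i; X^SO = 82, W^SO = 82 + 3.8·82 = 393.6.
Deadweight loss = 254.6.

254.6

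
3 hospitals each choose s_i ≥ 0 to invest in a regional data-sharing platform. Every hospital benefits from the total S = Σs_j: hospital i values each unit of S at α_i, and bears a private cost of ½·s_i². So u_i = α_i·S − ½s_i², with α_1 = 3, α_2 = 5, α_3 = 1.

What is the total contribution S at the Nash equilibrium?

9

Hospital i's FOC: ∂u_i/∂s_i = α_i − s_i = 0, so s_i* = α_i.
NE contributions = (3, 5, 1); S = 9.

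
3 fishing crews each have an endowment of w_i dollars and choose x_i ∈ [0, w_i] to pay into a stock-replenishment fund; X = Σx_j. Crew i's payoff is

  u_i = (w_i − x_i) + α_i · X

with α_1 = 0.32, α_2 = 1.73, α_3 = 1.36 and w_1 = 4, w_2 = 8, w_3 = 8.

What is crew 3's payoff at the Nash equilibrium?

21.76

∂u_i/∂x_i = α_i − 1, so crew i contributes w_i if α_i > 1, else 0.
α_i > 1 for i ∈ {2, 3}; NE contributions (0, 8, 8), X = 16.
u_3 = (8 − 8) + 1.36·16 = 21.76.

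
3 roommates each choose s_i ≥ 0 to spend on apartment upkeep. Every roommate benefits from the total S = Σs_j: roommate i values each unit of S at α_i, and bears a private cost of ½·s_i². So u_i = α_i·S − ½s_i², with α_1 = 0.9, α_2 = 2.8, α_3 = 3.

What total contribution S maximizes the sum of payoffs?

20.1

Planner FOC: ∂(Σu_j)/∂s_i = (Σα_j) − s_i = 0, so s_i^SO = Σα_j = 6.7 for every i; S^SO = 20.1.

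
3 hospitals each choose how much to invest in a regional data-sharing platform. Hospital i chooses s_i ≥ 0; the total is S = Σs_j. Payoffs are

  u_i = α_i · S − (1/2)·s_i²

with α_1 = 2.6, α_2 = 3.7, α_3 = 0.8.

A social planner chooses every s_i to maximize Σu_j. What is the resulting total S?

21.3

Planner FOC: ∂(Σu_j)/∂s_i = (Σα_j) − s_i = 0, so s_i^SO = Σα_j = 7.1 for every i; S^SO = 21.3.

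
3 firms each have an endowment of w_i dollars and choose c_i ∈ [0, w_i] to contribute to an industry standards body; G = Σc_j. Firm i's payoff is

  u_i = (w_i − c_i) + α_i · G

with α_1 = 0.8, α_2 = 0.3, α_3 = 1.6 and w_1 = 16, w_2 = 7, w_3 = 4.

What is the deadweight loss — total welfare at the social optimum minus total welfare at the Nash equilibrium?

∂u_i/∂c_i = α_i − 1, so firm i contributes w_i if α_i > 1, else 0.
α_i > 1 for i ∈ {3}; NE contributions (0, 0, 4), G = 4.
W^NE = Σw_i − G^NE + (Σα_i)·G^NE = 27 + 1.7·4 = 33.8.
Planner: ∂(Σu_j)/∂c_i = Σα_j − 1 = 1.7 > 0, so everyone contributes w_i; G^SO = 27, W^SO = 27 + 1.7·27 = 72.9.
Deadweight loss = 39.1.

39.1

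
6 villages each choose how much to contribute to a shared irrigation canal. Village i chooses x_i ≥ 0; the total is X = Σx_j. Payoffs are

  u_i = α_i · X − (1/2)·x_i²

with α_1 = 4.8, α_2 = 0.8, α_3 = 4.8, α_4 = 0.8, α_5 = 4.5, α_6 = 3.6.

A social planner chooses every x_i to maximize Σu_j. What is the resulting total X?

Planner FOC: ∂(Σu_j)/∂x_i = (Σα_j) − x_i = 0, so x_i^SO = Σα_j = 19.3 for every i; X^SO = 115.8.

115.8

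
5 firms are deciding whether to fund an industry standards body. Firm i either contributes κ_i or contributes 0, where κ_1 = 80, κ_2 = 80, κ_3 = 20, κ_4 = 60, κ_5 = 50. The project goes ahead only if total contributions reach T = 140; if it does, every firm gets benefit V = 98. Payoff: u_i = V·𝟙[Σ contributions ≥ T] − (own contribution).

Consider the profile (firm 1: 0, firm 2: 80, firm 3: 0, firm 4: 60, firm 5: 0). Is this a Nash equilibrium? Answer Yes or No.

Total = 140 ≥ 140: provided.
Firm 1 (pledges 0, payoff 98): pledging 80 → total 220, payoff 18. No gain.
Firm 2 (pledges 80, payoff 18): dropping to 0 → total 60, payoff 0. No gain.
Firm 3 (pledges 0, payoff 98): pledging 20 → total 160, payoff 78. No gain.
Firm 4 (pledges 60, payoff 38): dropping to 0 → total 80, payoff 0. No gain.
Firm 5 (pledges 0, payoff 98): pledging 50 → total 190, payoff 48. No gain.

Yes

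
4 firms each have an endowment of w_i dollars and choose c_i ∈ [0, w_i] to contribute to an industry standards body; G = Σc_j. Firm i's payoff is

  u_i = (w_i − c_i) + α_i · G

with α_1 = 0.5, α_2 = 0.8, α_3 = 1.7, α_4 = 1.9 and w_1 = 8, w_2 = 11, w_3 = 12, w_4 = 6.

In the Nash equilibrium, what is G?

∂u_i/∂c_i = α_i − 1, so firm i contributes w_i if α_i > 1, else 0.
α_i > 1 for i ∈ {3, 4}; NE contributions (0, 0, 12, 6), G = 18.

18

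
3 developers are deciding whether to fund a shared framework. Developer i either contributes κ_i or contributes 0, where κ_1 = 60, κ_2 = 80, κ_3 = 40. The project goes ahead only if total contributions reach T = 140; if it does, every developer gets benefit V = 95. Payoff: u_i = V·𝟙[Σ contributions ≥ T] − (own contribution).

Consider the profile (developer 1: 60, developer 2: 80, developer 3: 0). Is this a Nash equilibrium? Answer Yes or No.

Total = 140 ≥ 140: provided.
Developer 1 (pledges 60, payoff 35): dropping to 0 → total 80, payoff 0. No gain.
Developer 2 (pledges 80, payoff 15): dropping to 0 → total 60, payoff 0. No gain.
Developer 3 (pledges 0, payoff 95): pledging 40 → total 180, payoff 55. No gain.

Yes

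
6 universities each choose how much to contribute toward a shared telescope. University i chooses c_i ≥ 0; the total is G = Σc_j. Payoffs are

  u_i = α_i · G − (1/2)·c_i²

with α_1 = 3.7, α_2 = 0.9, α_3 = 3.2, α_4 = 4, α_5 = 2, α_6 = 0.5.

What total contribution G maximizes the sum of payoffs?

Planner FOC: ∂(Σu_j)/∂c_i = (Σα_j) − c_i = 0, so c_i^SO = Σα_j = 14.3 for every i; G^SO = 85.8.

85.8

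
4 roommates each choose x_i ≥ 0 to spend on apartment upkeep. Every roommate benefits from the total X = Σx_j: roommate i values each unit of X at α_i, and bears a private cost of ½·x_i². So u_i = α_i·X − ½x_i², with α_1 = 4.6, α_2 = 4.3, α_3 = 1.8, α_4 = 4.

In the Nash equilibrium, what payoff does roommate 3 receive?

Roommate i's FOC: ∂u_i/∂x_i = α_i − x_i = 0, so x_i* = α_i.
NE contributions = (4.6, 4.3, 1.8, 4); X = 14.7.
u_3 = α_3·X − ½·(x_3)² = 1.8·14.7 − ½·1.8² = 24.84.

24.84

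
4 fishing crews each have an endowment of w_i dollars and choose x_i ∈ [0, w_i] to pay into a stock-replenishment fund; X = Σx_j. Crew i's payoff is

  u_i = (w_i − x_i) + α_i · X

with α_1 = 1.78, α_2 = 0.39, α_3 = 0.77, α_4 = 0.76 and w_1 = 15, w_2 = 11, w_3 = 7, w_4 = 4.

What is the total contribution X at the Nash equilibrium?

15

∂u_i/∂x_i = α_i − 1, so crew i contributes w_i if α_i > 1, else 0.
α_i > 1 for i ∈ {1}; NE contributions (15, 0, 0, 0), X = 15.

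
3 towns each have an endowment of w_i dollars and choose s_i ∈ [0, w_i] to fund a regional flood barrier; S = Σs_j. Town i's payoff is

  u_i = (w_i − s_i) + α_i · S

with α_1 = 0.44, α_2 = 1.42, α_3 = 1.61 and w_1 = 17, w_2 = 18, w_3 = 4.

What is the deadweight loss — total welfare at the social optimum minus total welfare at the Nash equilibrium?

∂u_i/∂s_i = α_i − 1, so town i contributes w_i if α_i > 1, else 0.
α_i > 1 for i ∈ {2, 3}; NE contributions (0, 18, 4), S = 22.
W^NE = Σw_i − S^NE + (Σα_i)·S^NE = 39 + 2.47·22 = 93.34.
Planner: ∂(Σu_j)/∂s_i = Σα_j − 1 = 2.47 > 0, so everyone contributes w_i; S^SO = 39, W^SO = 39 + 2.47·39 = 135.33.
Deadweight loss = 41.99.

41.99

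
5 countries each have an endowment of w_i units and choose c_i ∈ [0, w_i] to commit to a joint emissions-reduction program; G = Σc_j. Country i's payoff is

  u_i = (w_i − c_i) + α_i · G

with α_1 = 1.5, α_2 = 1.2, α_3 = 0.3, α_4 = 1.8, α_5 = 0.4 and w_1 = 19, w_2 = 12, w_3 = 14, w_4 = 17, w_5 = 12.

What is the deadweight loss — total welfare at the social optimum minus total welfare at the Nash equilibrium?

∂u_i/∂c_i = α_i − 1, so country i contributes w_i if α_i > 1, else 0.
α_i > 1 for i ∈ {1, 2, 4}; NE contributions (19, 12, 0, 17, 0), G = 48.
W^NE = Σw_i − G^NE + (Σα_i)·G^NE = 74 + 4.2·48 = 275.6.
Planner: ∂(Σu_j)/∂c_i = Σα_j − 1 = 4.2 > 0, so everyone contributes w_i; G^SO = 74, W^SO = 74 + 4.2·74 = 384.8.
Deadweight loss = 109.2.

109.2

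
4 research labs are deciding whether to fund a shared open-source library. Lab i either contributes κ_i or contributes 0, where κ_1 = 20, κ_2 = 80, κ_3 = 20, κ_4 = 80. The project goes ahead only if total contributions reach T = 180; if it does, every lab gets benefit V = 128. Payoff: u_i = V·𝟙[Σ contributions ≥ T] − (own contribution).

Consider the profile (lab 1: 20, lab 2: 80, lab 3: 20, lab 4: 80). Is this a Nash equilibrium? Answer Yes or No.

No

Total = 200 ≥ 180: provided.
Lab 1 (pledges 20, payoff 108): dropping to 0 → total 180, payoff 128. Profitable deviation.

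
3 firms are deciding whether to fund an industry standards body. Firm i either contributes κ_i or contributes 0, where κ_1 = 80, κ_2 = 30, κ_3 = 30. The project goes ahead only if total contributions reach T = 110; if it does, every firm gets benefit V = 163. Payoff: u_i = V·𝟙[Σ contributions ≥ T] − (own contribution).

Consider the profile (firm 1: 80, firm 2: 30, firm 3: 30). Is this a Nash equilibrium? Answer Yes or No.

No

Total = 140 ≥ 110: provided.
Firm 1 (pledges 80, payoff 83): dropping to 0 → total 60, payoff 0. No gain.
Firm 2 (pledges 30, payoff 133): dropping to 0 → total 110, payoff 163. Profitable deviation.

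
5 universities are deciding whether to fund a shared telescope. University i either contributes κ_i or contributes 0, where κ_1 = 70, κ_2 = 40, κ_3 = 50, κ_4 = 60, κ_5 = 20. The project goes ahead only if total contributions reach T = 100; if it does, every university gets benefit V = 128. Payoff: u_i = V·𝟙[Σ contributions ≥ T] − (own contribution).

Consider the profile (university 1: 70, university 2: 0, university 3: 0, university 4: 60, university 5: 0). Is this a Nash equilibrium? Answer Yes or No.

Yes

Total = 130 ≥ 100: provided.
University 1 (pledges 70, payoff 58): dropping to 0 → total 60, payoff 0. No gain.
University 2 (pledges 0, payoff 128): pledging 40 → total 170, payoff 88. No gain.
University 3 (pledges 0, payoff 128): pledging 50 → total 180, payoff 78. No gain.
University 4 (pledges 60, payoff 68): dropping to 0 → total 70, payoff 0. No gain.
University 5 (pledges 0, payoff 128): pledging 20 → total 150, payoff 108. No gain.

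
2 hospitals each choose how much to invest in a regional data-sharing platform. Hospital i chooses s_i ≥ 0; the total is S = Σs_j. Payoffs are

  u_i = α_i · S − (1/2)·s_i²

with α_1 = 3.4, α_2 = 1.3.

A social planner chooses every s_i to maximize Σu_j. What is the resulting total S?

Planner FOC: ∂(Σu_j)/∂s_i = (Σα_j) − s_i = 0, so s_i^SO = Σα_j = 4.7 for every i; S^SO = 9.4.

9.4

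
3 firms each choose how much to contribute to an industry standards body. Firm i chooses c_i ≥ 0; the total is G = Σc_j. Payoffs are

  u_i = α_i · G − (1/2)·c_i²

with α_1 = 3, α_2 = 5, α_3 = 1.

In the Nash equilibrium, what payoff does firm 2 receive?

Firm i's FOC: ∂u_i/∂c_i = α_i − c_i = 0, so c_i* = α_i.
NE contributions = (3, 5, 1); G = 9.
u_2 = α_2·G − ½·(c_2)² = 5·9 − ½·5² = 32.5.

32.5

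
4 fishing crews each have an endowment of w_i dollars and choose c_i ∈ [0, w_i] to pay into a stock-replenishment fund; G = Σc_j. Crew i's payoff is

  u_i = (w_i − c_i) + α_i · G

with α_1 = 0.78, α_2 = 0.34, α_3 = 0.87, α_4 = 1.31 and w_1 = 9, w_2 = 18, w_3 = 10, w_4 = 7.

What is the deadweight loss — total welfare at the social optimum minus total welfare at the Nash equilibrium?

∂u_i/∂c_i = α_i − 1, so crew i contributes w_i if α_i > 1, else 0.
α_i > 1 for i ∈ {4}; NE contributions (0, 0, 0, 7), G = 7.
W^NE = Σw_i − G^NE + (Σα_i)·G^NE = 44 + 2.3·7 = 60.1.
Planner: ∂(Σu_j)/∂c_i = Σα_j − 1 = 2.3 > 0, so everyone contributes w_i; G^SO = 44, W^SO = 44 + 2.3·44 = 145.2.
Deadweight loss = 85.1.

85.1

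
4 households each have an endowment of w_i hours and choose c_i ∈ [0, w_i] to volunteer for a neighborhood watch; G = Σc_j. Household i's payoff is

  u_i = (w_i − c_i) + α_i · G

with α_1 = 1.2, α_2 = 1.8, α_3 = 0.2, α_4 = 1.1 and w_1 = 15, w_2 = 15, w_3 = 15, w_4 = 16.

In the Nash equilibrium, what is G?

46

∂u_i/∂c_i = α_i − 1, so household i contributes w_i if α_i > 1, else 0.
α_i > 1 for i ∈ {1, 2, 4}; NE contributions (15, 15, 0, 16), G = 46.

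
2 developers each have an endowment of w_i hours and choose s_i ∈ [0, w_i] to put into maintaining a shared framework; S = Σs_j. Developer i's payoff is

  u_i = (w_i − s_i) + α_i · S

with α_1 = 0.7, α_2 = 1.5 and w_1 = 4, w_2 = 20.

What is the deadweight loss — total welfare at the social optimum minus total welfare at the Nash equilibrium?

4.8

∂u_i/∂s_i = α_i − 1, so developer i contributes w_i if α_i > 1, else 0.
α_i > 1 for i ∈ {2}; NE contributions (0, 20), S = 20.
W^NE = Σw_i − S^NE + (Σα_i)·S^NE = 24 + 1.2·20 = 48.
Planner: ∂(Σu_j)/∂s_i = Σα_j − 1 = 1.2 > 0, so everyone contributes w_i; S^SO = 24, W^SO = 24 + 1.2·24 = 52.8.
Deadweight loss = 4.8.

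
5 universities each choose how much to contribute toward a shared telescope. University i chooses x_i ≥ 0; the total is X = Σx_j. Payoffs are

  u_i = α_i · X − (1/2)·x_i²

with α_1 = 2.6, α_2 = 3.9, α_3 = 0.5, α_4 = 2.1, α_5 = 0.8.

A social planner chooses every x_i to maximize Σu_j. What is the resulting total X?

49.5

Planner FOC: ∂(Σu_j)/∂x_i = (Σα_j) − x_i = 0, so x_i^SO = Σα_j = 9.9 for every i; X^SO = 49.5.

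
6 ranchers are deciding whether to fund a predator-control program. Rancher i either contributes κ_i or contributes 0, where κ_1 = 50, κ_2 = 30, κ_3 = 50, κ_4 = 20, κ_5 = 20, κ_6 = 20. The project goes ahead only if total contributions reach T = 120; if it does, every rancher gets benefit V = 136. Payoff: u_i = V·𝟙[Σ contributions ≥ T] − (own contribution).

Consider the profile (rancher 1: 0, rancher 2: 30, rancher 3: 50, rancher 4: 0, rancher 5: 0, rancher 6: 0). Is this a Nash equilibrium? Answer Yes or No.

Total = 80 < 120: not provided.
Rancher 1 (pledges 0, payoff 0): pledging 50 → total 130, payoff 86. Profitable deviation.

No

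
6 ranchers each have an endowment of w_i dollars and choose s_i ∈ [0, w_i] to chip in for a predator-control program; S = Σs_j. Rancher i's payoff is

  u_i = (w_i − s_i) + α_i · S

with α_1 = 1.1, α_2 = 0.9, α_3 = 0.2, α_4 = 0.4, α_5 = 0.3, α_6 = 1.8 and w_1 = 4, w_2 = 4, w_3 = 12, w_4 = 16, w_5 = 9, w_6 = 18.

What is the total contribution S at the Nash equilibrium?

∂u_i/∂s_i = α_i − 1, so rancher i contributes w_i if α_i > 1, else 0.
α_i > 1 for i ∈ {1, 6}; NE contributions (4, 0, 0, 0, 0, 18), S = 22.

22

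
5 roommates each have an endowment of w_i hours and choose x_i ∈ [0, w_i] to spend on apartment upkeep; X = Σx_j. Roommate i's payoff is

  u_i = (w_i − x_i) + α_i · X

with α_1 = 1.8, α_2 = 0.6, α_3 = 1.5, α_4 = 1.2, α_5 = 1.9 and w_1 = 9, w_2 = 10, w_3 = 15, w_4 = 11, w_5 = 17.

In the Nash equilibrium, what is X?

52

∂u_i/∂x_i = α_i − 1, so roommate i contributes w_i if α_i > 1, else 0.
α_i > 1 for i ∈ {1, 3, 4, 5}; NE contributions (9, 0, 15, 11, 17), X = 52.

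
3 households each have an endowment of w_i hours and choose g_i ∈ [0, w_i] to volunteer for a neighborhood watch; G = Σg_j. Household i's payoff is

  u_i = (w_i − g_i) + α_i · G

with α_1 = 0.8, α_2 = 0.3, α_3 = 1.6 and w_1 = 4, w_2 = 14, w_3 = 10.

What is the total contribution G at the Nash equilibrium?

∂u_i/∂g_i = α_i − 1, so household i contributes w_i if α_i > 1, else 0.
α_i > 1 for i ∈ {3}; NE contributions (0, 0, 10), G = 10.

10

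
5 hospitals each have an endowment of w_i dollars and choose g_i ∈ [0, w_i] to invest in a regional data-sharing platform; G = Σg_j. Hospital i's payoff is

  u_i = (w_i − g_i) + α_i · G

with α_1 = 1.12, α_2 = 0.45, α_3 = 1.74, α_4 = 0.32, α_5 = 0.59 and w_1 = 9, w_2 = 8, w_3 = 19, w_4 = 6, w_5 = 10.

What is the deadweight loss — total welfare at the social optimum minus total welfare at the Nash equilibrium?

∂u_i/∂g_i = α_i − 1, so hospital i contributes w_i if α_i > 1, else 0.
α_i > 1 for i ∈ {1, 3}; NE contributions (9, 0, 19, 0, 0), G = 28.
W^NE = Σw_i − G^NE + (Σα_i)·G^NE = 52 + 3.22·28 = 142.16.
Planner: ∂(Σu_j)/∂g_i = Σα_j − 1 = 3.22 > 0, so everyone contributes w_i; G^SO = 52, W^SO = 52 + 3.22·52 = 219.44.
Deadweight loss = 77.28.

77.28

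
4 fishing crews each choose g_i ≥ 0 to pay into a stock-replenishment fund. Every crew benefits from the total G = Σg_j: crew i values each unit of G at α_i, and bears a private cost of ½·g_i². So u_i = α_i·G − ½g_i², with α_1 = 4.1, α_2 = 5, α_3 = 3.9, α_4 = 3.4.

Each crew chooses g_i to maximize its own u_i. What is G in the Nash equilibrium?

16.4

Crew i's FOC: ∂u_i/∂g_i = α_i − g_i = 0, so g_i* = α_i.
NE contributions = (4.1, 5, 3.9, 3.4); G = 16.4.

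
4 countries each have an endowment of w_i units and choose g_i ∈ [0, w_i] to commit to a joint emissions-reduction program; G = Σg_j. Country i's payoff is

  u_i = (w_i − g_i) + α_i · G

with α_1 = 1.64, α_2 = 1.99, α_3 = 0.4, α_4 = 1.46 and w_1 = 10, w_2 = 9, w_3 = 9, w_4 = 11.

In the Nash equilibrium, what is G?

∂u_i/∂g_i = α_i − 1, so country i contributes w_i if α_i > 1, else 0.
α_i > 1 for i ∈ {1, 2, 4}; NE contributions (10, 9, 0, 11), G = 30.

30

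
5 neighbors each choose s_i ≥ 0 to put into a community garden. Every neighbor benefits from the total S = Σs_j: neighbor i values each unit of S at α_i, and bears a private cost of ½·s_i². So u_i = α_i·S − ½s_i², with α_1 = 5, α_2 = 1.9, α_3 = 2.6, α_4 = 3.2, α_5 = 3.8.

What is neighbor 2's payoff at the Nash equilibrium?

Neighbor i's FOC: ∂u_i/∂s_i = α_i − s_i = 0, so s_i* = α_i.
NE contributions = (5, 1.9, 2.6, 3.2, 3.8); S = 16.5.
u_2 = α_2·S − ½·(s_2)² = 1.9·16.5 − ½·1.9² = 29.545.

29.545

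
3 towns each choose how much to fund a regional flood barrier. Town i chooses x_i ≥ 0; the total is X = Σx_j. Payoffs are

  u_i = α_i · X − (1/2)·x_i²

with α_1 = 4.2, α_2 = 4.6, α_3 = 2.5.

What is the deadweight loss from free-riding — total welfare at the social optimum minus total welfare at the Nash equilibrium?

86.37

Town i's FOC: ∂u_i/∂x_i = α_i − x_i = 0, so x_i* = α_i.
NE contributions = (4.2, 4.6, 2.5); X = 11.3.
W^NE = (Σα)·X − ½Σα_i² = 11.3² − ½·45.05 = 105.165.
Planner sets x_i = Σα_j = 11.3 for every i, so X^SO = 3·11.3 = 33.9.
W^SO = (Σα)·X^SO − ½·3·(Σα)² = (3/2)·11.3² = 191.535.
Deadweight loss = W^SO − W^NE = 86.37.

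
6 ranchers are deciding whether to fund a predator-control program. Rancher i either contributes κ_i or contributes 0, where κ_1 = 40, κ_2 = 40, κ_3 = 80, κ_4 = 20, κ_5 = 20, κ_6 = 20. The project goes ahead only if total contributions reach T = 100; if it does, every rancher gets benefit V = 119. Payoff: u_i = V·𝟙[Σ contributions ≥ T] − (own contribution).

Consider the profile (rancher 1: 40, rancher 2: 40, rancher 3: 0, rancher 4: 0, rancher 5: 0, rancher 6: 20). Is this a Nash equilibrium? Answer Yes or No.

Yes

Total = 100 ≥ 100: provided.
Rancher 1 (pledges 40, payoff 79): dropping to 0 → total 60, payoff 0. No gain.
Rancher 2 (pledges 40, payoff 79): dropping to 0 → total 60, payoff 0. No gain.
Rancher 3 (pledges 0, payoff 119): pledging 80 → total 180, payoff 39. No gain.
Rancher 4 (pledges 0, payoff 119): pledging 20 → total 120, payoff 99. No gain.
Rancher 5 (pledges 0, payoff 119): pledging 20 → total 120, payoff 99. No gain.
Rancher 6 (pledges 20, payoff 99): dropping to 0 → total 80, payoff 0. No gain.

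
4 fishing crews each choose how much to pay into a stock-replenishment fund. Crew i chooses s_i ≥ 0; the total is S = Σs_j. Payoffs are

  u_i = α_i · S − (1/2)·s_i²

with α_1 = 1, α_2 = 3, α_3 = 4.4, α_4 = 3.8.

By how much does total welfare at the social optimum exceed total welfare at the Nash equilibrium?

Crew i's FOC: ∂u_i/∂s_i = α_i − s_i = 0, so s_i* = α_i.
NE contributions = (1, 3, 4.4, 3.8); S = 12.2.
W^NE = (Σα)·S − ½Σα_i² = 12.2² − ½·43.8 = 126.94.
Planner sets s_i = Σα_j = 12.2 for every i, so S^SO = 4·12.2 = 48.8.
W^SO = (Σα)·S^SO − ½·4·(Σα)² = (4/2)·12.2² = 297.68.
Deadweight loss = W^SO − W^NE = 170.74.

170.74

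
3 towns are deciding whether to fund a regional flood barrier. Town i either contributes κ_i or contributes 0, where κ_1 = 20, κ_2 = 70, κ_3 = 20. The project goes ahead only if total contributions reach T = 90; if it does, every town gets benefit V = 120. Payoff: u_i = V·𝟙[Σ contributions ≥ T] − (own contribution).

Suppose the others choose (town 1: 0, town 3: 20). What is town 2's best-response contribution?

70

Others' total = 20. Contributing 70 brings total to 90 ≥ 90: gain V − κ_2 = 50.
Best response: 70.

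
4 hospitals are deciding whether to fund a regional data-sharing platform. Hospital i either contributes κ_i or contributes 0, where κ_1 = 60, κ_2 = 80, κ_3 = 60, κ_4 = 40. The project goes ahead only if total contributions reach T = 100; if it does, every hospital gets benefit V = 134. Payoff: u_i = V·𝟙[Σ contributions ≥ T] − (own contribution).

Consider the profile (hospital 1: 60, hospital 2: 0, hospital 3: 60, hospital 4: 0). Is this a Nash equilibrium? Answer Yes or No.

Yes

Total = 120 ≥ 100: provided.
Hospital 1 (pledges 60, payoff 74): dropping to 0 → total 60, payoff 0. No gain.
Hospital 2 (pledges 0, payoff 134): pledging 80 → total 200, payoff 54. No gain.
Hospital 3 (pledges 60, payoff 74): dropping to 0 → total 60, payoff 0. No gain.
Hospital 4 (pledges 0, payoff 134): pledging 40 → total 160, payoff 94. No gain.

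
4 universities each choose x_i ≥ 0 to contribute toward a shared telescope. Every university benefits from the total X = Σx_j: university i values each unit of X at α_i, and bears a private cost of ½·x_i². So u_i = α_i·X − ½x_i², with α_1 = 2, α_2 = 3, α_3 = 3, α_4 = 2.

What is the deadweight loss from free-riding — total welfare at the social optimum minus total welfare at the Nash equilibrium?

113

University i's FOC: ∂u_i/∂x_i = α_i − x_i = 0, so x_i* = α_i.
NE contributions = (2, 3, 3, 2); X = 10.
W^NE = (Σα)·X − ½Σα_i² = 10² − ½·26 = 87.
Planner sets x_i = Σα_j = 10 for every i, so X^SO = 4·10 = 40.
W^SO = (Σα)·X^SO − ½·4·(Σα)² = (4/2)·10² = 200.
Deadweight loss = W^SO − W^NE = 113.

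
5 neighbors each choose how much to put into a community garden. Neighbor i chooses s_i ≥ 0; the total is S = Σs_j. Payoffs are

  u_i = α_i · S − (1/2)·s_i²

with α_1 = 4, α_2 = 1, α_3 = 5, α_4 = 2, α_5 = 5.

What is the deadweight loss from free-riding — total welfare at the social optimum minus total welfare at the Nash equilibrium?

469

Neighbor i's FOC: ∂u_i/∂s_i = α_i − s_i = 0, so s_i* = α_i.
NE contributions = (4, 1, 5, 2, 5); S = 17.
W^NE = (Σα)·S − ½Σα_i² = 17² − ½·71 = 253.5.
Planner sets s_i = Σα_j = 17 for every i, so S^SO = 5·17 = 85.
W^SO = (Σα)·S^SO − ½·5·(Σα)² = (5/2)·17² = 722.5.
Deadweight loss = W^SO − W^NE = 469.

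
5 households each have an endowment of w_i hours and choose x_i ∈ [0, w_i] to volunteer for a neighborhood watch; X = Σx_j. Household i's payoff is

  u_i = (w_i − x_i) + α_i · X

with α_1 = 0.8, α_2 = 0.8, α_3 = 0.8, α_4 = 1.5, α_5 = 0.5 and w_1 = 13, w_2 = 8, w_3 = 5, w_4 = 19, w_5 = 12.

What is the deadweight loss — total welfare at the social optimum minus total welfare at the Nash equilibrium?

∂u_i/∂x_i = α_i − 1, so household i contributes w_i if α_i > 1, else 0.
α_i > 1 for i ∈ {4}; NE contributions (0, 0, 0, 19, 0), X = 19.
W^NE = Σw_i − X^NE + (Σα_i)·X^NE = 57 + 3.4·19 = 121.6.
Planner: ∂(Σu_j)/∂x_i = Σα_j − 1 = 3.4 > 0, so everyone contributes w_i; X^SO = 57, W^SO = 57 + 3.4·57 = 250.8.
Deadweight loss = 129.2.

129.2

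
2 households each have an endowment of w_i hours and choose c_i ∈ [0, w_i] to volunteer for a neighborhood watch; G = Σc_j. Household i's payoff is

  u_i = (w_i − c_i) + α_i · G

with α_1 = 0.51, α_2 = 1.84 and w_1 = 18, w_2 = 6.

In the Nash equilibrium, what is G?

∂u_i/∂c_i = α_i − 1, so household i contributes w_i if α_i > 1, else 0.
α_i > 1 for i ∈ {2}; NE contributions (0, 6), G = 6.

6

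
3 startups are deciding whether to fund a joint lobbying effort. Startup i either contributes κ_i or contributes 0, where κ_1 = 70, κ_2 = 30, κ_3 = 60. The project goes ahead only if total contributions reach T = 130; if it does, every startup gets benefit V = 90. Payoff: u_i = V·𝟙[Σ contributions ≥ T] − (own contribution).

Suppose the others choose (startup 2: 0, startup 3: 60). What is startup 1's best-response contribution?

70

Others' total = 60. Contributing 70 brings total to 130 ≥ 130: gain V − κ_1 = 20.
Best response: 70.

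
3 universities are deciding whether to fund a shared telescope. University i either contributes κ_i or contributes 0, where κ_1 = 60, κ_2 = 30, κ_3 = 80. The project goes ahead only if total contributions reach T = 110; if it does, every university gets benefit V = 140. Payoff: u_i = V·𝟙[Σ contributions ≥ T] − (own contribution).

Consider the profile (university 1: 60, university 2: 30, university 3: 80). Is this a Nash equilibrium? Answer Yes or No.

No

Total = 170 ≥ 110: provided.
University 1 (pledges 60, payoff 80): dropping to 0 → total 110, payoff 140. Profitable deviation.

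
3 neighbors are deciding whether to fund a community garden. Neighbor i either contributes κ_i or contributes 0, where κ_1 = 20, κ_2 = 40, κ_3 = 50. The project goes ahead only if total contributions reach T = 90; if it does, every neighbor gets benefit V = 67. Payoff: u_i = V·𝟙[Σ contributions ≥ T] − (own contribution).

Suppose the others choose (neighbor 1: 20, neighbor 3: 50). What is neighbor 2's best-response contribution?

Others' total = 70. Contributing 40 brings total to 110 ≥ 90: gain V − κ_2 = 27.
Best response: 40.

40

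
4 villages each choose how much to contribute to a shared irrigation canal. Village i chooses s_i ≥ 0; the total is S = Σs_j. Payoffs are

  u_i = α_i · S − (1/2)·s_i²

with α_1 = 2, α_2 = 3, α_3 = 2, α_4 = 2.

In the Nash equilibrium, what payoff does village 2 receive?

22.5

Village i's FOC: ∂u_i/∂s_i = α_i − s_i = 0, so s_i* = α_i.
NE contributions = (2, 3, 2, 2); S = 9.
u_2 = α_2·S − ½·(s_2)² = 3·9 − ½·3² = 22.5.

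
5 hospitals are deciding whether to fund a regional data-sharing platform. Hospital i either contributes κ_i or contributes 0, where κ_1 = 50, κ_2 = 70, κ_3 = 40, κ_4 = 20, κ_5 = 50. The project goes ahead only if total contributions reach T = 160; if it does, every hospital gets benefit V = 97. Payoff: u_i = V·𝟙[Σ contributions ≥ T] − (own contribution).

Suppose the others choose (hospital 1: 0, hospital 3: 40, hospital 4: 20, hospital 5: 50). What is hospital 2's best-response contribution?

70

Others' total = 110. Contributing 70 brings total to 180 ≥ 160: gain V − κ_2 = 27.
Best response: 70.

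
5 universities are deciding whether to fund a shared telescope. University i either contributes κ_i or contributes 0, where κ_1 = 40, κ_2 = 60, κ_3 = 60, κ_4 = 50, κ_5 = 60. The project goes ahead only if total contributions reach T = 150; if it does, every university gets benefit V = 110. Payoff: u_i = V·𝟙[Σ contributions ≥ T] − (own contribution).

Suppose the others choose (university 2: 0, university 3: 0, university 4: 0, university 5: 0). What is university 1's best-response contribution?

0

Others' total = 0. Even contributing 40 gives 40 < 150: no benefit either way.
Best response: 0.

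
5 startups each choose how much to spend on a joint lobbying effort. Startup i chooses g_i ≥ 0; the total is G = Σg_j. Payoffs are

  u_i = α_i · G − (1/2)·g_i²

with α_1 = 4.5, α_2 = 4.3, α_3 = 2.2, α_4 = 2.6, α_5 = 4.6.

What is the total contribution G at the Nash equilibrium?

18.2

Startup i's FOC: ∂u_i/∂g_i = α_i − g_i = 0, so g_i* = α_i.
NE contributions = (4.5, 4.3, 2.2, 2.6, 4.6); G = 18.2.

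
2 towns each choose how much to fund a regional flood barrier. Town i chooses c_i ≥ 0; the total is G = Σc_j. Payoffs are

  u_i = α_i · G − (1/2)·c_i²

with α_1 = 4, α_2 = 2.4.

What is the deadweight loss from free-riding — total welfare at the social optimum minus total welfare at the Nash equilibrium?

Town i's FOC: ∂u_i/∂c_i = α_i − c_i = 0, so c_i* = α_i.
NE contributions = (4, 2.4); G = 6.4.
W^NE = (Σα)·G − ½Σα_i² = 6.4² − ½·21.76 = 30.08.
Planner sets c_i = Σα_j = 6.4 for every i, so G^SO = 2·6.4 = 12.8.
W^SO = (Σα)·G^SO − ½·2·(Σα)² = (2/2)·6.4² = 40.96.
Deadweight loss = W^SO − W^NE = 10.88.

10.88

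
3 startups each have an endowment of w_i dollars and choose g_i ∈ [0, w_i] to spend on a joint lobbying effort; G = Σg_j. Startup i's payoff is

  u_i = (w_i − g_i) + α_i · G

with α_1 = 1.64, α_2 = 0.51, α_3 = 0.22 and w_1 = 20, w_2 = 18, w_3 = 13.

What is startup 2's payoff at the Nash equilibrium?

∂u_i/∂g_i = α_i − 1, so startup i contributes w_i if α_i > 1, else 0.
α_i > 1 for i ∈ {1}; NE contributions (20, 0, 0), G = 20.
u_2 = (18 − 0) + 0.51·20 = 28.2.

28.2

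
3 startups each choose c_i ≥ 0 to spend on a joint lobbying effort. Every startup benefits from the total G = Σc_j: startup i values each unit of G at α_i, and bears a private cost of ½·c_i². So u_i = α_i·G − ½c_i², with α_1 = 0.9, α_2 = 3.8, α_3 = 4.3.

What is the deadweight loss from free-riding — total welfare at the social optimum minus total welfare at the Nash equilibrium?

Startup i's FOC: ∂u_i/∂c_i = α_i − c_i = 0, so c_i* = α_i.
NE contributions = (0.9, 3.8, 4.3); G = 9.
W^NE = (Σα)·G − ½Σα_i² = 9² − ½·33.74 = 64.13.
Planner sets c_i = Σα_j = 9 for every i, so G^SO = 3·9 = 27.
W^SO = (Σα)·G^SO − ½·3·(Σα)² = (3/2)·9² = 121.5.
Deadweight loss = W^SO − W^NE = 57.37.

57.37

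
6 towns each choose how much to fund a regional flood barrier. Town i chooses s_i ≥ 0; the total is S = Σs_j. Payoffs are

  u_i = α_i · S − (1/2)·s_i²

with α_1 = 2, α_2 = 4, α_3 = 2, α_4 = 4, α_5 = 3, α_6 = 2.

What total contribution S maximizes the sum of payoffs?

Planner FOC: ∂(Σu_j)/∂s_i = (Σα_j) − s_i = 0, so s_i^SO = Σα_j = 17 for every i; S^SO = 102.

102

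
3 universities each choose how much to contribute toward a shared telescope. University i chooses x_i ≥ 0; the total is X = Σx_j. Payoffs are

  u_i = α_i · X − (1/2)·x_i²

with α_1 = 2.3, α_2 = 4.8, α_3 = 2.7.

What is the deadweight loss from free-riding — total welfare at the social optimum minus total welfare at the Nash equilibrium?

65.83

University i's FOC: ∂u_i/∂x_i = α_i − x_i = 0, so x_i* = α_i.
NE contributions = (2.3, 4.8, 2.7); X = 9.8.
W^NE = (Σα)·X − ½Σα_i² = 9.8² − ½·35.62 = 78.23.
Planner sets x_i = Σα_j = 9.8 for every i, so X^SO = 3·9.8 = 29.4.
W^SO = (Σα)·X^SO − ½·3·(Σα)² = (3/2)·9.8² = 144.06.
Deadweight loss = W^SO − W^NE = 65.83.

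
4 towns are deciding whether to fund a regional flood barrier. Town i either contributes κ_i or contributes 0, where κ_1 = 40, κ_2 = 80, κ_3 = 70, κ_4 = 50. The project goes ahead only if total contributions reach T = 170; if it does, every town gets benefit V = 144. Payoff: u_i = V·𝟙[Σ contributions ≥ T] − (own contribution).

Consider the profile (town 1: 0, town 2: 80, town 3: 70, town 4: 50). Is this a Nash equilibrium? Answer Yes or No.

Total = 200 ≥ 170: provided.
Town 1 (pledges 0, payoff 144): pledging 40 → total 240, payoff 104. No gain.
Town 2 (pledges 80, payoff 64): dropping to 0 → total 120, payoff 0. No gain.
Town 3 (pledges 70, payoff 74): dropping to 0 → total 130, payoff 0. No gain.
Town 4 (pledges 50, payoff 94): dropping to 0 → total 150, payoff 0. No gain.

Yes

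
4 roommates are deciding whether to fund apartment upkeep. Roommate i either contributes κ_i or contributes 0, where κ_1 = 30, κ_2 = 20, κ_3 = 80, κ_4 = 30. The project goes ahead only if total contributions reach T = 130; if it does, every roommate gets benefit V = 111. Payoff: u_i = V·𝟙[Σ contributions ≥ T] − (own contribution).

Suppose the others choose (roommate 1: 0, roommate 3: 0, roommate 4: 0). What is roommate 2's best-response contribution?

Others' total = 0. Even contributing 20 gives 20 < 130: no benefit either way.
Best response: 0.

0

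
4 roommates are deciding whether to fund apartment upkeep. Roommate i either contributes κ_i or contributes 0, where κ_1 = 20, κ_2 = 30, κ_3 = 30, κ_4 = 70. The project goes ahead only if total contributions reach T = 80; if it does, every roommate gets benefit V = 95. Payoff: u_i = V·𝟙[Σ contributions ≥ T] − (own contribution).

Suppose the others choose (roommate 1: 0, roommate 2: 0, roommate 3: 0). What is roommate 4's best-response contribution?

Others' total = 0. Even contributing 70 gives 70 < 80: no benefit either way.
Best response: 0.

0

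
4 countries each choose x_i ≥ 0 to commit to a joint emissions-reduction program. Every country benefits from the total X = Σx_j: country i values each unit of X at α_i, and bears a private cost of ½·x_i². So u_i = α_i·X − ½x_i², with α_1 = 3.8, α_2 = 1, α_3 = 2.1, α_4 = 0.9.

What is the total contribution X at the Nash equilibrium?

7.8

Country i's FOC: ∂u_i/∂x_i = α_i − x_i = 0, so x_i* = α_i.
NE contributions = (3.8, 1, 2.1, 0.9); X = 7.8.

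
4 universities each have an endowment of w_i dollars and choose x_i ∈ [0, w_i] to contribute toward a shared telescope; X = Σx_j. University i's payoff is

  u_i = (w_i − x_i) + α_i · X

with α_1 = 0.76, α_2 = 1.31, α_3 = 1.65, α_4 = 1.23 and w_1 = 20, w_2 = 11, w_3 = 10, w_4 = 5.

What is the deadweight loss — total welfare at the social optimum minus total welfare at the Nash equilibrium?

∂u_i/∂x_i = α_i − 1, so university i contributes w_i if α_i > 1, else 0.
α_i > 1 for i ∈ {2, 3, 4}; NE contributions (0, 11, 10, 5), X = 26.
W^NE = Σw_i − X^NE + (Σα_i)·X^NE = 46 + 3.95·26 = 148.7.
Planner: ∂(Σu_j)/∂x_i = Σα_j − 1 = 3.95 > 0, so everyone contributes w_i; X^SO = 46, W^SO = 46 + 3.95·46 = 227.7.
Deadweight loss = 79.

79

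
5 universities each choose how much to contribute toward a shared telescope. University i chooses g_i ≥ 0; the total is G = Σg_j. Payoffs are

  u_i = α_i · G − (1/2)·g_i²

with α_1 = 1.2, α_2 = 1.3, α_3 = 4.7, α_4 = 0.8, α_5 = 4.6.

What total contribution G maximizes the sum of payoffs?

63

Planner FOC: ∂(Σu_j)/∂g_i = (Σα_j) − g_i = 0, so g_i^SO = Σα_j = 12.6 for every i; G^SO = 63.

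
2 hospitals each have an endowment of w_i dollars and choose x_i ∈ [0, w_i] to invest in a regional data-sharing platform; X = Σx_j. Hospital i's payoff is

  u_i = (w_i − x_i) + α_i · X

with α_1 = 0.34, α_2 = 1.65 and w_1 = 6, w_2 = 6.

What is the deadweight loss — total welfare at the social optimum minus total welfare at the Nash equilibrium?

5.94

∂u_i/∂x_i = α_i − 1, so hospital i contributes w_i if α_i > 1, else 0.
α_i > 1 for i ∈ {2}; NE contributions (0, 6), X = 6.
W^NE = Σw_i − X^NE + (Σα_i)·X^NE = 12 + 0.99·6 = 17.94.
Planner: ∂(Σu_j)/∂x_i = Σα_j − 1 = 0.99 > 0, so everyone contributes w_i; X^SO = 12, W^SO = 12 + 0.99·12 = 23.88.
Deadweight loss = 5.94.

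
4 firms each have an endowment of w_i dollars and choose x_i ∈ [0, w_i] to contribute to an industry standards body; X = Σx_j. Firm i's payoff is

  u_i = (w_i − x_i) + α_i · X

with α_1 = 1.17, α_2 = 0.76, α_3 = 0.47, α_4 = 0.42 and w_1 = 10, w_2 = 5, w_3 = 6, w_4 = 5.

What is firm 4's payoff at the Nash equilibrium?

∂u_i/∂x_i = α_i − 1, so firm i contributes w_i if α_i > 1, else 0.
α_i > 1 for i ∈ {1}; NE contributions (10, 0, 0, 0), X = 10.
u_4 = (5 − 0) + 0.42·10 = 9.2.

9.2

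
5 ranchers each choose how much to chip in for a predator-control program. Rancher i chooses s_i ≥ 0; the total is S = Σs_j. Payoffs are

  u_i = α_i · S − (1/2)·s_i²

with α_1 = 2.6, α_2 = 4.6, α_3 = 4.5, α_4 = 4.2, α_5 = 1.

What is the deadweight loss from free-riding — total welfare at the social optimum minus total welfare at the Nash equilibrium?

Rancher i's FOC: ∂u_i/∂s_i = α_i − s_i = 0, so s_i* = α_i.
NE contributions = (2.6, 4.6, 4.5, 4.2, 1); S = 16.9.
W^NE = (Σα)·S − ½Σα_i² = 16.9² − ½·66.81 = 252.205.
Planner sets s_i = Σα_j = 16.9 for every i, so S^SO = 5·16.9 = 84.5.
W^SO = (Σα)·S^SO − ½·5·(Σα)² = (5/2)·16.9² = 714.025.
Deadweight loss = W^SO − W^NE = 461.82.

461.82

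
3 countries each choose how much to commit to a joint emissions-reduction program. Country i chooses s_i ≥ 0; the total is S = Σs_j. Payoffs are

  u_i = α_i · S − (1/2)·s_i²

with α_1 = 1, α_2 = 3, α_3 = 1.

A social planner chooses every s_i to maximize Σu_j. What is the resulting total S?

15

Planner FOC: ∂(Σu_j)/∂s_i = (Σα_j) − s_i = 0, so s_i^SO = Σα_j = 5 for every i; S^SO = 15.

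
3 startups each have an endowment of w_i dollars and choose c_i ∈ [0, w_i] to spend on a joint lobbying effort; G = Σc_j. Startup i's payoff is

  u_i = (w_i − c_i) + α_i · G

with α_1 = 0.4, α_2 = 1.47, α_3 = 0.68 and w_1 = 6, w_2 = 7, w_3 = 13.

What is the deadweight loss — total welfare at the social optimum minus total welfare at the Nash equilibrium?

∂u_i/∂c_i = α_i − 1, so startup i contributes w_i if α_i > 1, else 0.
α_i > 1 for i ∈ {2}; NE contributions (0, 7, 0), G = 7.
W^NE = Σw_i − G^NE + (Σα_i)·G^NE = 26 + 1.55·7 = 36.85.
Planner: ∂(Σu_j)/∂c_i = Σα_j − 1 = 1.55 > 0, so everyone contributes w_i; G^SO = 26, W^SO = 26 + 1.55·26 = 66.3.
Deadweight loss = 29.45.

29.45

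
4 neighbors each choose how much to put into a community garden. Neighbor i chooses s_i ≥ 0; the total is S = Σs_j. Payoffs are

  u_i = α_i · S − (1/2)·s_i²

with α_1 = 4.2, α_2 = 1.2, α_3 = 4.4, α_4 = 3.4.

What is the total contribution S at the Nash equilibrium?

13.2

Neighbor i's FOC: ∂u_i/∂s_i = α_i − s_i = 0, so s_i* = α_i.
NE contributions = (4.2, 1.2, 4.4, 3.4); S = 13.2.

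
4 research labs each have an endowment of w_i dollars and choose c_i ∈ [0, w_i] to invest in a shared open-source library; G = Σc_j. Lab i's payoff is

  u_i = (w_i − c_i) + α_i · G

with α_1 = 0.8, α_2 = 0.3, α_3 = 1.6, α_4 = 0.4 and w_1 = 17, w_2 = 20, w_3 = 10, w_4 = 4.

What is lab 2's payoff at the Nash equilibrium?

∂u_i/∂c_i = α_i − 1, so lab i contributes w_i if α_i > 1, else 0.
α_i > 1 for i ∈ {3}; NE contributions (0, 0, 10, 0), G = 10.
u_2 = (20 − 0) + 0.3·10 = 23.

23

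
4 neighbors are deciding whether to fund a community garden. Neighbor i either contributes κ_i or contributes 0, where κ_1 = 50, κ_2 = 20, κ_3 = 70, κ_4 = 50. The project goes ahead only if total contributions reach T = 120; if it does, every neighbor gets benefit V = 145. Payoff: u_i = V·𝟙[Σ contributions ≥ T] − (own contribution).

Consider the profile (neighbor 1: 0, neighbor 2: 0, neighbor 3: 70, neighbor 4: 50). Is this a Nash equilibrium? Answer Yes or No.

Total = 120 ≥ 120: provided.
Neighbor 1 (pledges 0, payoff 145): pledging 50 → total 170, payoff 95. No gain.
Neighbor 2 (pledges 0, payoff 145): pledging 20 → total 140, payoff 125. No gain.
Neighbor 3 (pledges 70, payoff 75): dropping to 0 → total 50, payoff 0. No gain.
Neighbor 4 (pledges 50, payoff 95): dropping to 0 → total 70, payoff 0. No gain.

Yes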